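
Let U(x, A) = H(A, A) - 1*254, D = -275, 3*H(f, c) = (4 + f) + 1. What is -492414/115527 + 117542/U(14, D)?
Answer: -2291444175/6623548 ≈ -345.95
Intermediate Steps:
H(f, c) = 5/3 + f/3 (H(f, c) = ((4 + f) + 1)/3 = (5 + f)/3 = 5/3 + f/3)
U(x, A) = -757/3 + A/3 (U(x, A) = (5/3 + A/3) - 1*254 = (5/3 + A/3) - 254 = -757/3 + A/3)
-492414/115527 + 117542/U(14, D) = -492414/115527 + 117542/(-757/3 + (⅓)*(-275)) = -492414*1/115527 + 117542/(-757/3 - 275/3) = -164138/38509 + 117542/(-344) = -164138/38509 + 117542*(-1/344) = -164138/38509 - 58771/172 = -2291444175/6623548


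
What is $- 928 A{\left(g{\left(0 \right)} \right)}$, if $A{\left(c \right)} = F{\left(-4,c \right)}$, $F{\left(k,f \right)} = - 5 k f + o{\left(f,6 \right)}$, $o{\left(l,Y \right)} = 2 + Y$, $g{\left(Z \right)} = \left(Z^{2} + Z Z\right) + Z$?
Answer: $-7424$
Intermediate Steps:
$g{\left(Z \right)} = Z + 2 Z^{2}$ ($g{\left(Z \right)} = \left(Z^{2} + Z^{2}\right) + Z = 2 Z^{2} + Z = Z + 2 Z^{2}$)
$F{\left(k,f \right)} = 8 - 5 f k$ ($F{\left(k,f \right)} = - 5 k f + \left(2 + 6\right) = - 5 f k + 8 = 8 - 5 f k$)
$A{\left(c \right)} = 8 + 20 c$ ($A{\left(c \right)} = 8 - 5 c \left(-4\right) = 8 + 20 c$)
$- 928 A{\left(g{\left(0 \right)} \right)} = - 928 \left(8 + 20 \cdot 0 \left(1 + 2 \cdot 0\right)\right) = - 928 \left(8 + 20 \cdot 0 \left(1 + 0\right)\right) = - 928 \left(8 + 20 \cdot 0 \cdot 1\right) = - 928 \left(8 + 20 \cdot 0\right) = - 928 \left(8 + 0\right) = \left(-928\right) 8 = -7424$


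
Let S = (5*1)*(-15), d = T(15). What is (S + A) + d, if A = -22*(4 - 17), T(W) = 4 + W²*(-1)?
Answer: -10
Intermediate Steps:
T(W) = 4 - W²
d = -221 (d = 4 - 1*15² = 4 - 1*225 = 4 - 225 = -221)
A = 286 (A = -22*(-13) = 286)
S = -75 (S = 5*(-15) = -75)
(S + A) + d = (-75 + 286) - 221 = 211 - 221 = -10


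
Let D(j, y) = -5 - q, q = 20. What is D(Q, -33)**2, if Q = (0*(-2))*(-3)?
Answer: 625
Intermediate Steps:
Q = 0 (Q = 0*(-3) = 0)
D(j, y) = -25 (D(j, y) = -5 - 1*20 = -5 - 20 = -25)
D(Q, -33)**2 = (-25)**2 = 625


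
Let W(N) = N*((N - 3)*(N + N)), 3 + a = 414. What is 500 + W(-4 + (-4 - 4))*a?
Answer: -1775020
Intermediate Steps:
a = 411 (a = -3 + 414 = 411)
W(N) = 2*N²*(-3 + N) (W(N) = N*((-3 + N)*(2*N)) = N*(2*N*(-3 + N)) = 2*N²*(-3 + N))
500 + W(-4 + (-4 - 4))*a = 500 + (2*(-4 + (-4 - 4))²*(-3 + (-4 + (-4 - 4))))*411 = 500 + (2*(-4 - 8)²*(-3 + (-4 - 8)))*411 = 500 + (2*(-12)²*(-3 - 12))*411 = 500 + (2*144*(-15))*411 = 500 - 4320*411 = 500 - 1775520 = -1775020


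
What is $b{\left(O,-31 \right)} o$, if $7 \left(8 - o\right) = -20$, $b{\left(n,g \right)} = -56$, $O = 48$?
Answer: $-608$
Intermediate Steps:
$o = \frac{76}{7}$ ($o = 8 - - \frac{20}{7} = 8 + \frac{20}{7} = \frac{76}{7} \approx 10.857$)
$b{\left(O,-31 \right)} o = \left(-56\right) \frac{76}{7} = -608$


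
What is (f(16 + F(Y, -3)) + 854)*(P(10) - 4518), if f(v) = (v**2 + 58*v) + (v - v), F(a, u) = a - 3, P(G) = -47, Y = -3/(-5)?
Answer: -41718622/5 ≈ -8.3437e+6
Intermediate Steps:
Y = 3/5 (Y = -3*(-1/5) = 3/5 ≈ 0.60000)
F(a, u) = -3 + a
f(v) = v**2 + 58*v (f(v) = (v**2 + 58*v) + 0 = v**2 + 58*v)
(f(16 + F(Y, -3)) + 854)*(P(10) - 4518) = ((16 + (-3 + 3/5))*(58 + (16 + (-3 + 3/5))) + 854)*(-47 - 4518) = ((16 - 12/5)*(58 + (16 - 12/5)) + 854)*(-4565) = (68*(58 + 68/5)/5 + 854)*(-4565) = ((68/5)*(358/5) + 854)*(-4565) = (24344/25 + 854)*(-4565) = (45694/25)*(-4565) = -41718622/5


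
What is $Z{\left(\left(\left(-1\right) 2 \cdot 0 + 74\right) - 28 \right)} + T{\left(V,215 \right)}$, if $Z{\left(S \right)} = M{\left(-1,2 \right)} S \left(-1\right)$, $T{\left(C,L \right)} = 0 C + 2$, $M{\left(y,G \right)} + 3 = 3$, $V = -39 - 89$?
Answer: $2$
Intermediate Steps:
$V = -128$
$M{\left(y,G \right)} = 0$ ($M{\left(y,G \right)} = -3 + 3 = 0$)
$T{\left(C,L \right)} = 2$ ($T{\left(C,L \right)} = 0 + 2 = 2$)
$Z{\left(S \right)} = 0$ ($Z{\left(S \right)} = 0 S \left(-1\right) = 0 \left(-1\right) = 0$)
$Z{\left(\left(\left(-1\right) 2 \cdot 0 + 74\right) - 28 \right)} + T{\left(V,215 \right)} = 0 + 2 = 2$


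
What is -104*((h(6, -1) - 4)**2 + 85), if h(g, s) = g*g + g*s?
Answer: -79144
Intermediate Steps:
h(g, s) = g**2 + g*s
-104*((h(6, -1) - 4)**2 + 85) = -104*((6*(6 - 1) - 4)**2 + 85) = -104*((6*5 - 4)**2 + 85) = -104*((30 - 4)**2 + 85) = -104*(26**2 + 85) = -104*(676 + 85) = -104*761 = -79144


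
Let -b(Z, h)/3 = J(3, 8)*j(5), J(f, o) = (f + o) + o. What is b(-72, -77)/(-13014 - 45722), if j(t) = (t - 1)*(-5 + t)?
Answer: 0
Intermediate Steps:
J(f, o) = f + 2*o
j(t) = (-1 + t)*(-5 + t)
b(Z, h) = 0 (b(Z, h) = -3*(3 + 2*8)*(5 + 5² - 6*5) = -3*(3 + 16)*(5 + 25 - 30) = -57*0 = -3*0 = 0)
b(-72, -77)/(-13014 - 45722) = 0/(-13014 - 45722) = 0/(-58736) = 0*(-1/58736) = 0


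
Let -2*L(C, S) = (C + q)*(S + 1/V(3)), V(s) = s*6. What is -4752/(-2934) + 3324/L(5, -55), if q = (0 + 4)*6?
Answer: 27077016/4675003 ≈ 5.7919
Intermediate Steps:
V(s) = 6*s
q = 24 (q = 4*6 = 24)
L(C, S) = -(24 + C)*(1/18 + S)/2 (L(C, S) = -(C + 24)*(S + 1/(6*3))/2 = -(24 + C)*(S + 1/18)/2 = -(24 + C)*(1/18 + S)/2)
-4752/(-2934) + 3324/L(5, -55) = -4752/(-2934) + 3324/(-2/3 - 1/36*5 - 1/2*(-55)*(24 + 5)) = -4752*(-1/2934) + 3324/(-2/3 - 5/36 - 1/2*(-55)*29) = 264/163 + 3324/(-2/3 - 5/36 + 1595/2) = 264/163 + 3324/(28681/36) = 264/163 + 3324*(36/28681) = 264/163 + 119664/28681 = 27077016/4675003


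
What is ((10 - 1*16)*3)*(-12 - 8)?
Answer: 360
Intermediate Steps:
((10 - 1*16)*3)*(-12 - 8) = ((10 - 16)*3)*(-20) = -6*3*(-20) = -18*(-20) = 360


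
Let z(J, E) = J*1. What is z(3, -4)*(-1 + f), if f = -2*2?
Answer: -15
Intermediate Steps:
z(J, E) = J
f = -4
z(3, -4)*(-1 + f) = 3*(-1 - 4) = 3*(-5) = -15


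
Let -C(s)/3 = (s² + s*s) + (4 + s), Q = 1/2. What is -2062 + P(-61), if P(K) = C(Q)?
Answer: -2077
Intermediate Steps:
Q = ½ ≈ 0.50000
C(s) = -12 - 6*s² - 3*s (C(s) = -3*((s² + s*s) + (4 + s)) = -3*((s² + s²) + (4 + s)) = -3*(2*s² + (4 + s)) = -3*(4 + s + 2*s²) = -12 - 6*s² - 3*s)
P(K) = -15 (P(K) = -12 - 6*(½)² - 3*½ = -12 - 6*¼ - 3/2 = -12 - 3/2 - 3/2 = -15)
-2062 + P(-61) = -2062 - 15 = -2077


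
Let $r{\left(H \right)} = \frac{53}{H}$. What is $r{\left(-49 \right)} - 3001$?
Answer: $- \frac{147102}{49} \approx -3002.1$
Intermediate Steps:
$r{\left(-49 \right)} - 3001 = \frac{53}{-49} - 3001 = 53 \left(- \frac{1}{49}\right) - 3001 = - \frac{53}{49} - 3001 = - \frac{147102}{49}$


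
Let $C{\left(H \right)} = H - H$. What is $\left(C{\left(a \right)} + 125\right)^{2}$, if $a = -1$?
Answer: $15625$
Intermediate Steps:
$C{\left(H \right)} = 0$
$\left(C{\left(a \right)} + 125\right)^{2} = \left(0 + 125\right)^{2} = 125^{2} = 15625$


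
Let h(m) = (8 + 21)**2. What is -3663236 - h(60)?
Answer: -3664077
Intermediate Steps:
h(m) = 841 (h(m) = 29**2 = 841)
-3663236 - h(60) = -3663236 - 1*841 = -3663236 - 841 = -3664077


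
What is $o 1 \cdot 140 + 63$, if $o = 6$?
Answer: $903$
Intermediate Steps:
$o 1 \cdot 140 + 63 = 6 \cdot 1 \cdot 140 + 63 = 6 \cdot 140 + 63 = 840 + 63 = 903$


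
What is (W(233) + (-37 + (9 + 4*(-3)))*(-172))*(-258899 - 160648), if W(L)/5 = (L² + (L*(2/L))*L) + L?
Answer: -118236735540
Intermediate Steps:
W(L) = 5*L² + 15*L (W(L) = 5*((L² + (L*(2/L))*L) + L) = 5*((L² + 2*L) + L) = 5*(L² + 3*L) = 5*L² + 15*L)
(W(233) + (-37 + (9 + 4*(-3)))*(-172))*(-258899 - 160648) = (5*233*(3 + 233) + (-37 + (9 + 4*(-3)))*(-172))*(-258899 - 160648) = (5*233*236 + (-37 + (9 - 12))*(-172))*(-419547) = (274940 + (-37 - 3)*(-172))*(-419547) = (274940 - 40*(-172))*(-419547) = (274940 + 6880)*(-419547) = 281820*(-419547) = -118236735540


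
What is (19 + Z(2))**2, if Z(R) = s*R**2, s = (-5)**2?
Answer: 14161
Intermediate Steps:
s = 25
Z(R) = 25*R**2
(19 + Z(2))**2 = (19 + 25*2**2)**2 = (19 + 25*4)**2 = (19 + 100)**2 = 119**2 = 14161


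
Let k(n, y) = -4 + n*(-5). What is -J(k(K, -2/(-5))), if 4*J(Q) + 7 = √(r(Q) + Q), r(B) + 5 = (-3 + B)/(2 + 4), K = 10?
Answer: 7/4 - I*√274/8 ≈ 1.75 - 2.0691*I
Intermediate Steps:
r(B) = -11/2 + B/6 (r(B) = -5 + (-3 + B)/(2 + 4) = -5 + (-3 + B)/6 = -5 + (-3 + B)*(⅙) = -5 + (-½ + B/6) = -11/2 + B/6)
k(n, y) = -4 - 5*n
J(Q) = -7/4 + √(-11/2 + 7*Q/6)/4 (J(Q) = -7/4 + √((-11/2 + Q/6) + Q)/4 = -7/4 + √(-11/2 + 7*Q/6)/4)
-J(k(K, -2/(-5))) = -(-7/4 + √(-198 + 42*(-4 - 5*10))/24) = -(-7/4 + √(-198 + 42*(-4 - 50))/24) = -(-7/4 + √(-198 + 42*(-54))/24) = -(-7/4 + √(-198 - 2268)/24) = -(-7/4 + √(-2466)/24) = -(-7/4 + (3*I*√274)/24) = -(-7/4 + I*√274/8) = 7/4 - I*√274/8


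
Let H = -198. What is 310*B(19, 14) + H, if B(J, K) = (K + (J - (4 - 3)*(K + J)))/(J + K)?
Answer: -198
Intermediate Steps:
B(J, K) = 0 (B(J, K) = (K + (J - (J + K)))/(J + K) = (K + (J + (-J - K)))/(J + K) = (K - K)/(J + K) = 0/(J + K) = 0)
310*B(19, 14) + H = 310*0 - 198 = 0 - 198 = -198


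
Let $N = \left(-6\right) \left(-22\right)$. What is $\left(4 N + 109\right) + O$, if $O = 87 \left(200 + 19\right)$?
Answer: $19690$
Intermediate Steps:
$O = 19053$ ($O = 87 \cdot 219 = 19053$)
$N = 132$
$\left(4 N + 109\right) + O = \left(4 \cdot 132 + 109\right) + 19053 = \left(528 + 109\right) + 19053 = 637 + 19053 = 19690$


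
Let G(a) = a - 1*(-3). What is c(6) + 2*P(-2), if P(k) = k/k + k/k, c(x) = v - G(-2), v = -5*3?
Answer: -12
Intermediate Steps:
G(a) = 3 + a (G(a) = a + 3 = 3 + a)
v = -15
c(x) = -16 (c(x) = -15 - (3 - 2) = -15 - 1*1 = -15 - 1 = -16)
P(k) = 2 (P(k) = 1 + 1 = 2)
c(6) + 2*P(-2) = -16 + 2*2 = -16 + 4 = -12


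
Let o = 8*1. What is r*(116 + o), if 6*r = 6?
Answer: 124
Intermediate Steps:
o = 8
r = 1 (r = (⅙)*6 = 1)
r*(116 + o) = 1*(116 + 8) = 1*124 = 124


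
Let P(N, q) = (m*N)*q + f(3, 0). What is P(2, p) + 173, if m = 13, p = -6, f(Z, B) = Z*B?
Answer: 17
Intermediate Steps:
f(Z, B) = B*Z
P(N, q) = 13*N*q (P(N, q) = (13*N)*q + 0*3 = 13*N*q + 0 = 13*N*q)
P(2, p) + 173 = 13*2*(-6) + 173 = -156 + 173 = 17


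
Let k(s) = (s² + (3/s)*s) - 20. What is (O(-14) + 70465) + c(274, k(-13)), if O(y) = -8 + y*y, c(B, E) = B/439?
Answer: 31016941/439 ≈ 70654.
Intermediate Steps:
k(s) = -17 + s² (k(s) = (s² + 3) - 20 = (3 + s²) - 20 = -17 + s²)
c(B, E) = B/439 (c(B, E) = B*(1/439) = B/439)
O(y) = -8 + y²
(O(-14) + 70465) + c(274, k(-13)) = ((-8 + (-14)²) + 70465) + (1/439)*274 = ((-8 + 196) + 70465) + 274/439 = (188 + 70465) + 274/439 = 70653 + 274/439 = 31016941/439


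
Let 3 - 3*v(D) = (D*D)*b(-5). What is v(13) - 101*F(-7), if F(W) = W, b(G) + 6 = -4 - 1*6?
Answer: 4828/3 ≈ 1609.3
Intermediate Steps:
b(G) = -16 (b(G) = -6 + (-4 - 1*6) = -6 + (-4 - 6) = -6 - 10 = -16)
v(D) = 1 + 16*D**2/3 (v(D) = 1 - D*D*(-16)/3 = 1 - D**2*(-16)/3 = 1 - (-16)*D**2/3 = 1 + 16*D**2/3)
v(13) - 101*F(-7) = (1 + (16/3)*13**2) - 101*(-7) = (1 + (16/3)*169) + 707 = (1 + 2704/3) + 707 = 2707/3 + 707 = 4828/3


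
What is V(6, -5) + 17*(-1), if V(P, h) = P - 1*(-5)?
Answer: -6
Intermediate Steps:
V(P, h) = 5 + P (V(P, h) = P + 5 = 5 + P)
V(6, -5) + 17*(-1) = (5 + 6) + 17*(-1) = 11 - 17 = -6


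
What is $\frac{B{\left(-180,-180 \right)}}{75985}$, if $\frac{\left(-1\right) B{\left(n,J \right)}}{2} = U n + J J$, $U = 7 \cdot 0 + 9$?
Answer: $- \frac{12312}{15197} \approx -0.81016$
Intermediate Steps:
$U = 9$ ($U = 0 + 9 = 9$)
$B{\left(n,J \right)} = - 18 n - 2 J^{2}$ ($B{\left(n,J \right)} = - 2 \left(9 n + J J\right) = - 2 \left(9 n + J^{2}\right) = - 2 \left(J^{2} + 9 n\right) = - 18 n - 2 J^{2}$)
$\frac{B{\left(-180,-180 \right)}}{75985} = \frac{\left(-18\right) \left(-180\right) - 2 \left(-180\right)^{2}}{75985} = \left(3240 - 64800\right) \frac{1}{75985} = \left(-61560\right) \frac{1}{75985} = - \frac{12312}{15197}$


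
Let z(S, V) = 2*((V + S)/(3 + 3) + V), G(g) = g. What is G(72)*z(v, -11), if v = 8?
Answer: -1656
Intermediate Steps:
z(S, V) = S/3 + 7*V/3 (z(S, V) = 2*((S + V)/6 + V) = 2*((S + V)*(⅙) + V) = 2*((S/6 + V/6) + V) = 2*(S/6 + 7*V/6) = S/3 + 7*V/3)
G(72)*z(v, -11) = 72*((⅓)*8 + (7/3)*(-11)) = 72*(8/3 - 77/3) = 72*(-23) = -1656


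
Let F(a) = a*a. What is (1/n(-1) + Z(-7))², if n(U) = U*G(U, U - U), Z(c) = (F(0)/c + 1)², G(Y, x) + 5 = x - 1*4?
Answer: 100/81 ≈ 1.2346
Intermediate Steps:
F(a) = a²
G(Y, x) = -9 + x (G(Y, x) = -5 + (x - 1*4) = -5 + (x - 4) = -5 + (-4 + x) = -9 + x)
Z(c) = 1 (Z(c) = (0²/c + 1)² = (0/c + 1)² = (0 + 1)² = 1² = 1)
n(U) = -9*U (n(U) = U*(-9 + (U - U)) = U*(-9 + 0) = U*(-9) = -9*U)
(1/n(-1) + Z(-7))² = (1/(-9*(-1)) + 1)² = (1/9 + 1)² = (⅑ + 1)² = (10/9)² = 100/81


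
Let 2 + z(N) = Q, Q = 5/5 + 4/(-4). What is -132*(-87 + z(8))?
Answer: 11748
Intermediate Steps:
Q = 0 (Q = 5*(⅕) + 4*(-¼) = 1 - 1 = 0)
z(N) = -2 (z(N) = -2 + 0 = -2)
-132*(-87 + z(8)) = -132*(-87 - 2) = -132*(-89) = 11748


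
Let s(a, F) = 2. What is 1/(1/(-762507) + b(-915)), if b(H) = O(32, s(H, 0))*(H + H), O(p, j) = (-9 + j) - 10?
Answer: 762507/23721592769 ≈ 3.2144e-5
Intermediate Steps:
O(p, j) = -19 + j
b(H) = -34*H (b(H) = (-19 + 2)*(H + H) = -34*H)
1/(1/(-762507) + b(-915)) = 1/(1/(-762507) - 34*(-915)) = 1/(-1/762507 + 31110) = 1/(23721592769/762507) = 762507/23721592769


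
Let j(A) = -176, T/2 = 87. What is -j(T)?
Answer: 176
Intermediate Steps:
T = 174 (T = 2*87 = 174)
-j(T) = -1*(-176) = 176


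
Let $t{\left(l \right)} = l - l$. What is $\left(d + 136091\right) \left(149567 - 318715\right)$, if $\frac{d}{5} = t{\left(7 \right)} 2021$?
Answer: $-23019520468$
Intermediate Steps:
$t{\left(l \right)} = 0$
$d = 0$ ($d = 5 \cdot 0 \cdot 2021 = 5 \cdot 0 = 0$)
$\left(d + 136091\right) \left(149567 - 318715\right) = \left(0 + 136091\right) \left(149567 - 318715\right) = 136091 \left(-169148\right) = -23019520468$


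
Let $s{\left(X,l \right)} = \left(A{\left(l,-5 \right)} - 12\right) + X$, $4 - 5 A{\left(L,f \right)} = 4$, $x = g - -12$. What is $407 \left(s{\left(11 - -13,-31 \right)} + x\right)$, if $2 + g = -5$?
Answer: $6919$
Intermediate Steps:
$g = -7$ ($g = -2 - 5 = -7$)
$x = 5$ ($x = -7 - -12 = -7 + 12 = 5$)
$A{\left(L,f \right)} = 0$ ($A{\left(L,f \right)} = \frac{4}{5} - \frac{4}{5} = 0$)
$s{\left(X,l \right)} = -12 + X$ ($s{\left(X,l \right)} = \left(0 - 12\right) + X = -12 + X$)
$407 \left(s{\left(11 - -13,-31 \right)} + x\right) = 407 \left(\left(-12 + \left(11 - -13\right)\right) + 5\right) = 407 \left(\left(-12 + \left(11 + 13\right)\right) + 5\right) = 407 \left(\left(-12 + 24\right) + 5\right) = 407 \left(12 + 5\right) = 407 \cdot 17 = 6919$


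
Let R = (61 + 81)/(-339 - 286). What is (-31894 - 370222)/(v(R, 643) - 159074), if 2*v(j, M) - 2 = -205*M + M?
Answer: 402116/224659 ≈ 1.7899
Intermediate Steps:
R = -142/625 (R = 142/(-625) = 142*(-1/625) = -142/625 ≈ -0.22720)
v(j, M) = 1 - 102*M (v(j, M) = 1 + (-205*M + M)/2 = 1 + (-204*M)/2 = 1 - 102*M)
(-31894 - 370222)/(v(R, 643) - 159074) = (-31894 - 370222)/((1 - 102*643) - 159074) = -402116/((1 - 65586) - 159074) = -402116/(-65585 - 159074) = -402116/(-224659) = -402116*(-1/224659) = 402116/224659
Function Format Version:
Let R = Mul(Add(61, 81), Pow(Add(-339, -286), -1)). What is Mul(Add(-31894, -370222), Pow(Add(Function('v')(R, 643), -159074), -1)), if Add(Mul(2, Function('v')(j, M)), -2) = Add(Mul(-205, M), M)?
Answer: Rational(402116, 224659) ≈ 1.7899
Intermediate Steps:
R = Rational(-142, 625) (R = Mul(142, Pow(-625, -1)) = Mul(142, Rational(-1, 625)) = Rational(-142, 625) ≈ -0.22720)
Function('v')(j, M) = Add(1, Mul(-102, M)) (Function('v')(j, M) = Add(1, Mul(Rational(1, 2), Add(Mul(-205, M), M))) = Add(1, Mul(Rational(1, 2), Mul(-204, M))) = Add(1, Mul(-102, M)))
Mul(Add(-31894, -370222), Pow(Add(Function('v')(R, 643), -159074), -1)) = Mul(Add(-31894, -370222), Pow(Add(Add(1, Mul(-102, 643)), -159074), -1)) = Mul(-402116, Pow(Add(Add(1, -65586), -159074), -1)) = Mul(-402116, Pow(Add(-65585, -159074), -1)) = Mul(-402116, Pow(-224659, -1)) = Mul(-402116, Rational(-1, 224659)) = Rational(402116, 224659)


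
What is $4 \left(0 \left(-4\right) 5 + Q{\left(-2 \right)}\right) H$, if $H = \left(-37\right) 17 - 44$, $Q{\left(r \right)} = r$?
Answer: $5384$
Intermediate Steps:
$H = -673$ ($H = -629 - 44 = -673$)
$4 \left(0 \left(-4\right) 5 + Q{\left(-2 \right)}\right) H = 4 \left(0 \left(-4\right) 5 - 2\right) \left(-673\right) = 4 \left(0 \cdot 5 - 2\right) \left(-673\right) = 4 \left(0 - 2\right) \left(-673\right) = 4 \left(-2\right) \left(-673\right) = \left(-8\right) \left(-673\right) = 5384$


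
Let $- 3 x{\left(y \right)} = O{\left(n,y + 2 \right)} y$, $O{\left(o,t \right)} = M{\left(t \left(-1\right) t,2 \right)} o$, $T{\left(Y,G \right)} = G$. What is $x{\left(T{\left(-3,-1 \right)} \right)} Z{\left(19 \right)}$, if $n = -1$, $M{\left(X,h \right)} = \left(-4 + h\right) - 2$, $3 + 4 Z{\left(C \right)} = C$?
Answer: $\frac{16}{3} \approx 5.3333$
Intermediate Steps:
$Z{\left(C \right)} = - \frac{3}{4} + \frac{C}{4}$
$M{\left(X,h \right)} = -6 + h$
$O{\left(o,t \right)} = - 4 o$ ($O{\left(o,t \right)} = \left(-6 + 2\right) o = - 4 o$)
$x{\left(y \right)} = - \frac{4 y}{3}$ ($x{\left(y \right)} = - \frac{\left(-4\right) \left(-1\right) y}{3} = - \frac{4 y}{3}$)
$x{\left(T{\left(-3,-1 \right)} \right)} Z{\left(19 \right)} = \left(- \frac{4}{3}\right) \left(-1\right) \left(- \frac{3}{4} + \frac{1}{4} \cdot 19\right) = \frac{4 \left(- \frac{3}{4} + \frac{19}{4}\right)}{3} = \frac{4}{3} \cdot 4 = \frac{16}{3}$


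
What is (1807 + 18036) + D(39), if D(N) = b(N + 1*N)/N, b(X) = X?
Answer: 19845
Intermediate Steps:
D(N) = 2 (D(N) = (N + 1*N)/N = (N + N)/N = (2*N)/N = 2)
(1807 + 18036) + D(39) = (1807 + 18036) + 2 = 19843 + 2 = 19845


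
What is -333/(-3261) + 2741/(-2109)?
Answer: -2745368/2292483 ≈ -1.1976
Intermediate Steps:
-333/(-3261) + 2741/(-2109) = -333*(-1/3261) + 2741*(-1/2109) = 111/1087 - 2741/2109 = -2745368/2292483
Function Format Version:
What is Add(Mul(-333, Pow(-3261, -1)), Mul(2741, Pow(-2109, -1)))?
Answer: Rational(-2745368, 2292483) ≈ -1.1976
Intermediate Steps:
Add(Mul(-333, Pow(-3261, -1)), Mul(2741, Pow(-2109, -1))) = Add(Mul(-333, Rational(-1, 3261)), Mul(2741, Rational(-1, 2109))) = Add(Rational(111, 1087), Rational(-2741, 2109)) = Rational(-2745368, 2292483)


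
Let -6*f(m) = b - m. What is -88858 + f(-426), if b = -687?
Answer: -177629/2 ≈ -88815.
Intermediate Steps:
f(m) = 229/2 + m/6 (f(m) = -(-687 - m)/6 = 229/2 + m/6)
-88858 + f(-426) = -88858 + (229/2 + (1/6)*(-426)) = -88858 + (229/2 - 71) = -88858 + 87/2 = -177629/2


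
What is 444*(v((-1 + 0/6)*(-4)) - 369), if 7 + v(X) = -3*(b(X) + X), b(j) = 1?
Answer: -173604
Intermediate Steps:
v(X) = -10 - 3*X (v(X) = -7 - 3*(1 + X) = -7 + (-3 - 3*X) = -10 - 3*X)
444*(v((-1 + 0/6)*(-4)) - 369) = 444*((-10 - 3*(-1 + 0/6)*(-4)) - 369) = 444*((-10 - 3*(-1 + 0*(1/6))*(-4)) - 369) = 444*((-10 - 3*(-1 + 0)*(-4)) - 369) = 444*((-10 - (-3)*(-4)) - 369) = 444*((-10 - 3*4) - 369) = 444*((-10 - 12) - 369) = 444*(-22 - 369) = 444*(-391) = -173604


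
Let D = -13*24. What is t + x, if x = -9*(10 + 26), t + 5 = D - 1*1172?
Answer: -1813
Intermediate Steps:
D = -312
t = -1489 (t = -5 + (-312 - 1*1172) = -5 + (-312 - 1172) = -5 - 1484 = -1489)
x = -324 (x = -9*36 = -1*324 = -324)
t + x = -1489 - 324 = -1813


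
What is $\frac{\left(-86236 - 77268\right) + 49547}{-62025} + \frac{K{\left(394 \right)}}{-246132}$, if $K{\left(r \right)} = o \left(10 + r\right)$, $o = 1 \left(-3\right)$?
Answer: $\frac{781212184}{424064925} \approx 1.8422$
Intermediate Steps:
$o = -3$
$K{\left(r \right)} = -30 - 3 r$ ($K{\left(r \right)} = - 3 \left(10 + r\right) = -30 - 3 r$)
$\frac{\left(-86236 - 77268\right) + 49547}{-62025} + \frac{K{\left(394 \right)}}{-246132} = \frac{\left(-86236 - 77268\right) + 49547}{-62025} + \frac{-30 - 1182}{-246132} = \left(-163504 + 49547\right) \left(- \frac{1}{62025}\right) + \left(-30 - 1182\right) \left(- \frac{1}{246132}\right) = \left(-113957\right) \left(- \frac{1}{62025}\right) - - \frac{101}{20511} = \frac{113957}{62025} + \frac{101}{20511} = \frac{781212184}{424064925}$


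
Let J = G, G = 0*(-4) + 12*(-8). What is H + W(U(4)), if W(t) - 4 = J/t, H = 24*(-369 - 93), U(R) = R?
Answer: -11108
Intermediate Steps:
H = -11088 (H = 24*(-462) = -11088)
G = -96 (G = 0 - 96 = -96)
J = -96
W(t) = 4 - 96/t
H + W(U(4)) = -11088 + (4 - 96/4) = -11088 + (4 - 96*1/4) = -11088 + (4 - 24) = -11088 - 20 = -11108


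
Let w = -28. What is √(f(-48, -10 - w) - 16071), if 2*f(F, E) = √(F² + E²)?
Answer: √(-16071 + 3*√73) ≈ 126.67*I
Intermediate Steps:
f(F, E) = √(E² + F²)/2 (f(F, E) = √(F² + E²)/2 = √(E² + F²)/2)
√(f(-48, -10 - w) - 16071) = √(√((-10 - 1*(-28))² + (-48)²)/2 - 16071) = √(√((-10 + 28)² + 2304)/2 - 16071) = √(√(18² + 2304)/2 - 16071) = √(√(324 + 2304)/2 - 16071) = √(√2628/2 - 16071) = √((6*√73)/2 - 16071) = √(3*√73 - 16071) = √(-16071 + 3*√73)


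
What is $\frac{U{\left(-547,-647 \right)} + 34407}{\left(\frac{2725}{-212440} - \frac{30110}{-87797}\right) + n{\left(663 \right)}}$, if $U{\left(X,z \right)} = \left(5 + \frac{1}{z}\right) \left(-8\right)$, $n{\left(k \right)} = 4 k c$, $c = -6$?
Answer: $- \frac{27648448765904584}{12801025143040033} \approx -2.1599$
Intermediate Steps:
$n{\left(k \right)} = - 24 k$ ($n{\left(k \right)} = 4 k \left(-6\right) = - 24 k$)
$U{\left(X,z \right)} = -40 - \frac{8}{z}$
$\frac{U{\left(-547,-647 \right)} + 34407}{\left(\frac{2725}{-212440} - \frac{30110}{-87797}\right) + n{\left(663 \right)}} = \frac{\left(-40 - \frac{8}{-647}\right) + 34407}{\left(\frac{2725}{-212440} - \frac{30110}{-87797}\right) - 15912} = \frac{\left(-40 - - \frac{8}{647}\right) + 34407}{\left(2725 \left(- \frac{1}{212440}\right) - - \frac{30110}{87797}\right) - 15912} = \frac{\left(-40 + \frac{8}{647}\right) + 34407}{\left(- \frac{545}{42488} + \frac{30110}{87797}\right) - 15912} = \frac{- \frac{25872}{647} + 34407}{\frac{1231464315}{3730318936} - 15912} = \frac{22235457}{647 \left(- \frac{59355603445317}{3730318936}\right)} = \frac{22235457}{647} \left(- \frac{3730318936}{59355603445317}\right) = - \frac{27648448765904584}{12801025143040033}$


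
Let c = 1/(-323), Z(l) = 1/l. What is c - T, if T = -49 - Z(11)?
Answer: 174409/3553 ≈ 49.088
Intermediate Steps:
T = -540/11 (T = -49 - 1/11 = -540/11 ≈ -49.091)
c = -1/323 ≈ -0.0030960
c - T = -1/323 - 1*(-540/11) = -1/323 + 540/11 = 174409/3553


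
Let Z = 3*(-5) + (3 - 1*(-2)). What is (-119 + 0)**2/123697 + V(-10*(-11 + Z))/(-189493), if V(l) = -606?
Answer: 394052965/3348530803 ≈ 0.11768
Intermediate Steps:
Z = -10 (Z = -15 + (3 + 2) = -15 + 5 = -10)
(-119 + 0)**2/123697 + V(-10*(-11 + Z))/(-189493) = (-119 + 0)**2/123697 - 606/(-189493) = (-119)**2*(1/123697) - 606*(-1/189493) = 14161*(1/123697) + 606/189493 = 2023/17671 + 606/189493 = 394052965/3348530803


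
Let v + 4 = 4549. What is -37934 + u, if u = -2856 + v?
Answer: -36245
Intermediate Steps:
v = 4545 (v = -4 + 4549 = 4545)
u = 1689 (u = -2856 + 4545 = 1689)
-37934 + u = -37934 + 1689 = -36245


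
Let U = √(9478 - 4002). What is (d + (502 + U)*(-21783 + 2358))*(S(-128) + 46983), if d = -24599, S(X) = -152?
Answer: -525134688569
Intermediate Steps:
U = 74 (U = √5476 = 74)
(d + (502 + U)*(-21783 + 2358))*(S(-128) + 46983) = (-24599 + (502 + 74)*(-21783 + 2358))*(-152 + 46983) = (-24599 + 576*(-19425))*46831 = (-24599 - 11188800)*46831 = -11213399*46831 = -525134688569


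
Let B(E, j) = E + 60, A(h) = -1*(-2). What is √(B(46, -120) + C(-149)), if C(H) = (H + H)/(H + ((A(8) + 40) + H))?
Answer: √27434/16 ≈ 10.352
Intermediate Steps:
A(h) = 2
B(E, j) = 60 + E
C(H) = 2*H/(42 + 2*H) (C(H) = (H + H)/(H + ((2 + 40) + H)) = (2*H)/(H + (42 + H)) = (2*H)/(42 + 2*H) = 2*H/(42 + 2*H))
√(B(46, -120) + C(-149)) = √((60 + 46) - 149/(21 - 149)) = √(106 - 149/(-128)) = √(106 - 149*(-1/128)) = √(106 + 149/128) = √(13717/128) = √27434/16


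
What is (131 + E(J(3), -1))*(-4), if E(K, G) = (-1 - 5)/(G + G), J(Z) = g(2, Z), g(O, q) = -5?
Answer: -536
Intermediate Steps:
J(Z) = -5
E(K, G) = -3/G (E(K, G) = -6*1/(2*G) = -3/G)
(131 + E(J(3), -1))*(-4) = (131 - 3/(-1))*(-4) = (131 - 3*(-1))*(-4) = (131 + 3)*(-4) = 134*(-4) = -536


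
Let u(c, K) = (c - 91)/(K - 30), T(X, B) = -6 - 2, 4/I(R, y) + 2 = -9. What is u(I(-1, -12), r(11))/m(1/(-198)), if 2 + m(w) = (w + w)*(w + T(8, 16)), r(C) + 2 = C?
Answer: -596970/263333 ≈ -2.2670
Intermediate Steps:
r(C) = -2 + C
I(R, y) = -4/11 (I(R, y) = 4/(-2 - 9) = 4/(-11) = 4*(-1/11) = -4/11)
T(X, B) = -8
u(c, K) = (-91 + c)/(-30 + K)
m(w) = -2 + 2*w*(-8 + w) (m(w) = -2 + (w + w)*(w - 8) = -2 + (2*w)*(-8 + w) = -2 + 2*w*(-8 + w))
u(I(-1, -12), r(11))/m(1/(-198)) = ((-91 - 4/11)/(-30 + (-2 + 11)))/(-2 - 16/(-198) + 2*(1/(-198))²) = (-1005/11/(-30 + 9))/(-2 - 16*(-1/198) + 2*(-1/198)²) = (-1005/11/(-21))/(-2 + 8/99 + 2*(1/39204)) = (-1/21*(-1005/11))/(-2 + 8/99 + 1/19602) = 335/(77*(-37619/19602)) = (335/77)*(-19602/37619) = -596970/263333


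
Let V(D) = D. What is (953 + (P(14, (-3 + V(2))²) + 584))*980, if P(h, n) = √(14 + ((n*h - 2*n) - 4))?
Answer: 1506260 + 980*√22 ≈ 1.5109e+6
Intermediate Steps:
P(h, n) = √(10 - 2*n + h*n) (P(h, n) = √(14 + ((h*n - 2*n) - 4)) = √(14 + ((-2*n + h*n) - 4)) = √(14 + (-4 - 2*n + h*n)) = √(10 - 2*n + h*n))
(953 + (P(14, (-3 + V(2))²) + 584))*980 = (953 + (√(10 - 2*(-3 + 2)² + 14*(-3 + 2)²) + 584))*980 = (953 + (√(10 - 2*(-1)² + 14*(-1)²) + 584))*980 = (953 + (√(10 - 2*1 + 14*1) + 584))*980 = (953 + (√(10 - 2 + 14) + 584))*980 = (953 + (√22 + 584))*980 = (953 + (584 + √22))*980 = (1537 + √22)*980 = 1506260 + 980*√22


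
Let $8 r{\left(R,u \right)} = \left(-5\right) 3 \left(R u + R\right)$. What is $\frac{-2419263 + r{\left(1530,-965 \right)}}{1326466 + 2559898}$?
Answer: $\frac{86553}{971591} \approx 0.089084$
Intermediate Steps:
$r{\left(R,u \right)} = - \frac{15 R}{8} - \frac{15 R u}{8}$ ($r{\left(R,u \right)} = \frac{\left(-5\right) 3 \left(R u + R\right)}{8} = \frac{\left(-15\right) \left(R + R u\right)}{8} = \frac{- 15 R - 15 R u}{8} = - \frac{15 R}{8} - \frac{15 R u}{8}$)
$\frac{-2419263 + r{\left(1530,-965 \right)}}{1326466 + 2559898} = \frac{-2419263 - \frac{11475 \left(1 - 965\right)}{4}}{1326466 + 2559898} = \frac{-2419263 - \frac{11475}{4} \left(-964\right)}{3886364} = \left(-2419263 + 2765475\right) \frac{1}{3886364} = 346212 \cdot \frac{1}{3886364} = \frac{86553}{971591}$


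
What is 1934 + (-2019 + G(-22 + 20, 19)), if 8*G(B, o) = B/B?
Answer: -679/8 ≈ -84.875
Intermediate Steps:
G(B, o) = ⅛ (G(B, o) = (B/B)/8 = (⅛)*1 = ⅛)
1934 + (-2019 + G(-22 + 20, 19)) = 1934 + (-2019 + ⅛) = 1934 - 16151/8 = -679/8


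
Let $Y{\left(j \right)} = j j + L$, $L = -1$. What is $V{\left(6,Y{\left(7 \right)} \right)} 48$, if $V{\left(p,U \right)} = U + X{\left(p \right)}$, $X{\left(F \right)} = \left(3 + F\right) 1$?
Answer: $2736$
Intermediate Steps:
$X{\left(F \right)} = 3 + F$
$Y{\left(j \right)} = -1 + j^{2}$ ($Y{\left(j \right)} = j j - 1 = j^{2} - 1 = -1 + j^{2}$)
$V{\left(p,U \right)} = 3 + U + p$ ($V{\left(p,U \right)} = U + \left(3 + p\right) = 3 + U + p$)
$V{\left(6,Y{\left(7 \right)} \right)} 48 = \left(3 - \left(1 - 7^{2}\right) + 6\right) 48 = \left(3 + \left(-1 + 49\right) + 6\right) 48 = \left(3 + 48 + 6\right) 48 = 57 \cdot 48 = 2736$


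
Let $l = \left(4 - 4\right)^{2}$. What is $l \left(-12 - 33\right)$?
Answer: $0$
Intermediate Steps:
$l = 0$ ($l = 0^{2} = 0$)
$l \left(-12 - 33\right) = 0 \left(-12 - 33\right) = 0 \left(-45\right) = 0$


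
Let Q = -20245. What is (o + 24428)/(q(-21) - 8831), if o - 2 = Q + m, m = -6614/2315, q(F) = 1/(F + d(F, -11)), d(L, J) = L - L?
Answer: -203314881/429321380 ≈ -0.47357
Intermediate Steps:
d(L, J) = 0
q(F) = 1/F (q(F) = 1/(F + 0) = 1/F)
m = -6614/2315 (m = -6614*1/2315 = -6614/2315 ≈ -2.8570)
o = -46869159/2315 (o = 2 + (-20245 - 6614/2315) = 2 - 46873789/2315 = -46869159/2315 ≈ -20246.)
(o + 24428)/(q(-21) - 8831) = (-46869159/2315 + 24428)/(1/(-21) - 8831) = 9681661/(2315*(-1/21 - 8831)) = 9681661/(2315*(-185452/21)) = (9681661/2315)*(-21/185452) = -203314881/429321380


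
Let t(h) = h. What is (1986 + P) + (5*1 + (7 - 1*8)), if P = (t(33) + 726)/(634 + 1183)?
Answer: 157243/79 ≈ 1990.4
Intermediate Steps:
P = 33/79 (P = (33 + 726)/(634 + 1183) = 759/1817 = 759*(1/1817) = 33/79 ≈ 0.41772)
(1986 + P) + (5*1 + (7 - 1*8)) = (1986 + 33/79) + (5*1 + (7 - 1*8)) = 156927/79 + (5 + (7 - 8)) = 156927/79 + (5 - 1) = 156927/79 + 4 = 157243/79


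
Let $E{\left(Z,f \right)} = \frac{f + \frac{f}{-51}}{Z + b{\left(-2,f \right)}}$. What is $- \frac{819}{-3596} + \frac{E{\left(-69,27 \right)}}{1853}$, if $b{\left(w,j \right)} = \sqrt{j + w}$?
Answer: $\frac{206192277}{906220768} \approx 0.22753$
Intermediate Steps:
$E{\left(Z,f \right)} = \frac{50 f}{51 \left(Z + \sqrt{-2 + f}\right)}$ ($E{\left(Z,f \right)} = \frac{f + \frac{f}{-51}}{Z + \sqrt{f - 2}} = \frac{f + f \left(- \frac{1}{51}\right)}{Z + \sqrt{-2 + f}} = \frac{f - \frac{f}{51}}{Z + \sqrt{-2 + f}} = \frac{\frac{50}{51} f}{Z + \sqrt{-2 + f}} = \frac{50 f}{51 \left(Z + \sqrt{-2 + f}\right)}$)
$- \frac{819}{-3596} + \frac{E{\left(-69,27 \right)}}{1853} = - \frac{819}{-3596} + \frac{\frac{50}{51} \cdot 27 \frac{1}{-69 + \sqrt{-2 + 27}}}{1853} = \left(-819\right) \left(- \frac{1}{3596}\right) + \frac{50}{51} \cdot 27 \frac{1}{-69 + \sqrt{25}} \cdot \frac{1}{1853} = \frac{819}{3596} + \frac{50}{51} \cdot 27 \frac{1}{-69 + 5} \cdot \frac{1}{1853} = \frac{819}{3596} + \frac{50}{51} \cdot 27 \frac{1}{-64} \cdot \frac{1}{1853} = \frac{819}{3596} + \frac{50}{51} \cdot 27 \left(- \frac{1}{64}\right) \frac{1}{1853} = \frac{819}{3596} - \frac{225}{1008032} = \frac{206192277}{906220768}$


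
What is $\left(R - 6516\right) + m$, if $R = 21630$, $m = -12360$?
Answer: $2754$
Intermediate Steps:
$\left(R - 6516\right) + m = \left(21630 - 6516\right) - 12360 = 15114 - 12360 = 2754$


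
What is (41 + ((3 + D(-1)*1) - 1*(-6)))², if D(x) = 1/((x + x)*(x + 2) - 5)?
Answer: 121801/49 ≈ 2485.7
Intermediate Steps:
D(x) = 1/(-5 + 2*x*(2 + x)) (D(x) = 1/((2*x)*(2 + x) - 5) = 1/(2*x*(2 + x) - 5) = 1/(-5 + 2*x*(2 + x)))
(41 + ((3 + D(-1)*1) - 1*(-6)))² = (41 + ((3 + 1/(-5 + 2*(-1)² + 4*(-1))) - 1*(-6)))² = (41 + ((3 + 1/(-5 + 2*1 - 4)) + 6))² = (41 + ((3 + 1/(-5 + 2 - 4)) + 6))² = (41 + ((3 + 1/(-7)) + 6))² = (41 + ((3 - ⅐*1) + 6))² = (41 + ((3 - ⅐) + 6))² = (41 + (20/7 + 6))² = (41 + 62/7)² = (349/7)² = 121801/49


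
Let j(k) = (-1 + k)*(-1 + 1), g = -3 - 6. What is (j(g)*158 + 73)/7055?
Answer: 73/7055 ≈ 0.010347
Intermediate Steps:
g = -9
j(k) = 0 (j(k) = (-1 + k)*0 = 0)
(j(g)*158 + 73)/7055 = (0*158 + 73)/7055 = (0 + 73)*(1/7055) = 73*(1/7055) = 73/7055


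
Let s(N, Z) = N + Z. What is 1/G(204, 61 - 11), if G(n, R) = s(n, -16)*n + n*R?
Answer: 1/48552 ≈ 2.0596e-5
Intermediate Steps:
G(n, R) = R*n + n*(-16 + n) (G(n, R) = (n - 16)*n + n*R = (-16 + n)*n + R*n = n*(-16 + n) + R*n = R*n + n*(-16 + n))
1/G(204, 61 - 11) = 1/(204*(-16 + (61 - 11) + 204)) = 1/(204*(-16 + 50 + 204)) = 1/(204*238) = 1/48552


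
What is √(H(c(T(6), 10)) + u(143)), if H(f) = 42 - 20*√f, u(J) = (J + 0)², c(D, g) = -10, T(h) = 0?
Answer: √(20491 - 20*I*√10) ≈ 143.15 - 0.221*I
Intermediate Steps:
u(J) = J²
H(f) = 42 - 20*√f
√(H(c(T(6), 10)) + u(143)) = √((42 - 20*I*√10) + 143²) = √((42 - 20*I*√10) + 20449) = √(20491 - 20*I*√10)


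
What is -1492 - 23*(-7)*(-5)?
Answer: -2297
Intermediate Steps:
-1492 - 23*(-7)*(-5) = -1492 + 161*(-5) = -1492 - 805 = -2297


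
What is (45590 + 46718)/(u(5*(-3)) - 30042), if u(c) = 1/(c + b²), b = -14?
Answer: -16707748/5437601 ≈ -3.0726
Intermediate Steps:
u(c) = 1/(196 + c) (u(c) = 1/(c + (-14)²) = 1/(c + 196) = 1/(196 + c))
(45590 + 46718)/(u(5*(-3)) - 30042) = (45590 + 46718)/(1/(196 + 5*(-3)) - 30042) = 92308/(1/(196 - 15) - 30042) = 92308/(1/181 - 30042) = 92308/(-5437601/181) = 92308*(-181/5437601) = -16707748/5437601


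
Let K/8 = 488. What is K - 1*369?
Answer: 3535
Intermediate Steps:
K = 3904 (K = 8*488 = 3904)
K - 1*369 = 3904 - 1*369 = 3904 - 369 = 3535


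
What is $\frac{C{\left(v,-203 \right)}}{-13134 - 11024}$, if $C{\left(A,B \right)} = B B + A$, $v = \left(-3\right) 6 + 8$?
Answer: $- \frac{41199}{24158} \approx -1.7054$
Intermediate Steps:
$v = -10$ ($v = -18 + 8 = -10$)
$C{\left(A,B \right)} = A + B^{2}$ ($C{\left(A,B \right)} = B^{2} + A = A + B^{2}$)
$\frac{C{\left(v,-203 \right)}}{-13134 - 11024} = \frac{-10 + \left(-203\right)^{2}}{-13134 - 11024} = \frac{-10 + 41209}{-24158} = 41199 \left(- \frac{1}{24158}\right) = - \frac{41199}{24158}$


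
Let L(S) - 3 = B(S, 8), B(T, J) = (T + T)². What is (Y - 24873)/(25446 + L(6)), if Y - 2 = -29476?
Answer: -54347/25593 ≈ -2.1235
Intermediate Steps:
Y = -29474 (Y = 2 - 29476 = -29474)
B(T, J) = 4*T² (B(T, J) = (2*T)² = 4*T²)
L(S) = 3 + 4*S²
(Y - 24873)/(25446 + L(6)) = (-29474 - 24873)/(25446 + (3 + 4*6²)) = -54347/(25446 + (3 + 4*36)) = -54347/(25446 + (3 + 144)) = -54347/(25446 + 147) = -54347/25593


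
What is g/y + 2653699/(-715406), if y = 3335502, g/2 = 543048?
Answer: -79160967911/23394491606 ≈ -3.3837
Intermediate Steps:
g = 1086096 (g = 2*543048 = 1086096)
g/y + 2653699/(-715406) = 1086096/3335502 + 2653699/(-715406) = 1086096*(1/3335502) + 2653699*(-1/715406) = 10648/32701 - 2653699/715406 = -79160967911/23394491606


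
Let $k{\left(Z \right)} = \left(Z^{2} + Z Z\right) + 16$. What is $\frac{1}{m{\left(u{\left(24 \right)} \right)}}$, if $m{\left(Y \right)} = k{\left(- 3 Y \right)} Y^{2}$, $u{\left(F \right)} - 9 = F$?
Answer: $\frac{1}{21364002} \approx 4.6808 \cdot 10^{-8}$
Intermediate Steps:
$k{\left(Z \right)} = 16 + 2 Z^{2}$ ($k{\left(Z \right)} = \left(Z^{2} + Z^{2}\right) + 16 = 2 Z^{2} + 16 = 16 + 2 Z^{2}$)
$u{\left(F \right)} = 9 + F$
$m{\left(Y \right)} = Y^{2} \left(16 + 18 Y^{2}\right)$ ($m{\left(Y \right)} = \left(16 + 2 \left(- 3 Y\right)^{2}\right) Y^{2} = \left(16 + 2 \cdot 9 Y^{2}\right) Y^{2} = \left(16 + 18 Y^{2}\right) Y^{2} = Y^{2} \left(16 + 18 Y^{2}\right)$)
$\frac{1}{m{\left(u{\left(24 \right)} \right)}} = \frac{1}{\left(9 + 24\right)^{2} \left(16 + 18 \left(9 + 24\right)^{2}\right)} = \frac{1}{33^{2} \left(16 + 18 \cdot 33^{2}\right)} = \frac{1}{1089 \left(16 + 18 \cdot 1089\right)} = \frac{1}{1089 \left(16 + 19602\right)} = \frac{1}{1089 \cdot 19618} = \frac{1}{21364002}$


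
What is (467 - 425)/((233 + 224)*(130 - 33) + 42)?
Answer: 42/44371 ≈ 0.00094656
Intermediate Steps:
(467 - 425)/((233 + 224)*(130 - 33) + 42) = 42/(457*97 + 42) = 42/(44329 + 42) = 42/44371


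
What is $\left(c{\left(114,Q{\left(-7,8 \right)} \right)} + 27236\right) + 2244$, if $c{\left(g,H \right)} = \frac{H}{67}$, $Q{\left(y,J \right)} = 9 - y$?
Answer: $\frac{1975176}{67} \approx 29480.0$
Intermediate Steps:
$c{\left(g,H \right)} = \frac{H}{67}$ ($c{\left(g,H \right)} = H \frac{1}{67} = \frac{H}{67}$)
$\left(c{\left(114,Q{\left(-7,8 \right)} \right)} + 27236\right) + 2244 = \left(\frac{9 - -7}{67} + 27236\right) + 2244 = \left(\frac{9 + 7}{67} + 27236\right) + 2244 = \left(\frac{1}{67} \cdot 16 + 27236\right) + 2244 = \left(\frac{16}{67} + 27236\right) + 2244 = \frac{1824828}{67} + 2244 = \frac{1975176}{67}$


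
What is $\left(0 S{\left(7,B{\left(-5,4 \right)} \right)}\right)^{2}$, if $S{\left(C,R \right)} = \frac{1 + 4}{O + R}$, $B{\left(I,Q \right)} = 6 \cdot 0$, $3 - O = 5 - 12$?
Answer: $0$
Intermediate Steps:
$O = 10$ ($O = 3 - \left(5 - 12\right) = 3 - -7 = 3 + 7 = 10$)
$B{\left(I,Q \right)} = 0$
$S{\left(C,R \right)} = \frac{5}{10 + R}$ ($S{\left(C,R \right)} = \frac{1 + 4}{10 + R} = \frac{5}{10 + R}$)
$\left(0 S{\left(7,B{\left(-5,4 \right)} \right)}\right)^{2} = \left(0 \frac{5}{10 + 0}\right)^{2} = \left(0 \cdot \frac{5}{10}\right)^{2} = \left(0 \cdot 5 \cdot \frac{1}{10}\right)^{2} = \left(0 \cdot \frac{1}{2}\right)^{2} = 0^{2} = 0$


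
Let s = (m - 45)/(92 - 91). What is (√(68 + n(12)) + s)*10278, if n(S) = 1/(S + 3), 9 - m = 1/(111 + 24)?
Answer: -5551262/15 + 3426*√15315/5 ≈ -2.8529e+5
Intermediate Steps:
m = 1214/135 (m = 9 - 1/(111 + 24) = 9 - 1/135 = 1214/135 ≈ 8.9926)
n(S) = 1/(3 + S)
s = -4861/135 (s = (1214/135 - 45)/(92 - 91) = -4861/135/1 = -4861/135*1 = -4861/135 ≈ -36.007)
(√(68 + n(12)) + s)*10278 = (√(68 + 1/(3 + 12)) - 4861/135)*10278 = (√(68 + 1/15) - 4861/135)*10278 = (√(1021/15) - 4861/135)*10278 = (√15315/15 - 4861/135)*10278 = (-4861/135 + √15315/15)*10278 = -5551262/15 + 3426*√15315/5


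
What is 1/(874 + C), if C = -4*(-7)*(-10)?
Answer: 1/594 ≈ 0.0016835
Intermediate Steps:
C = -280 (C = 28*(-10) = -280)
1/(874 + C) = 1/(874 - 280) = 1/594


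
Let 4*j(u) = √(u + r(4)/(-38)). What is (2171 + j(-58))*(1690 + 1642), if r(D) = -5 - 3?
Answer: 7233772 + 2499*I*√2318/19 ≈ 7.2338e+6 + 6332.4*I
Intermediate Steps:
r(D) = -8
j(u) = √(4/19 + u)/4 (j(u) = √(u - 8/(-38))/4 = √(u - 8*(-1/38))/4 = √(u + 4/19)/4 = √(4/19 + u)/4)
(2171 + j(-58))*(1690 + 1642) = (2171 + √(76 + 361*(-58))/76)*(1690 + 1642) = (2171 + √(76 - 20938)/76)*3332 = (2171 + √(-20862)/76)*3332 = (2171 + (3*I*√2318)/76)*3332 = (2171 + 3*I*√2318/76)*3332 = 7233772 + 2499*I*√2318/19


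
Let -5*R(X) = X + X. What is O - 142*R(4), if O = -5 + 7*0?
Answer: 1111/5 ≈ 222.20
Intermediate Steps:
O = -5 (O = -5 + 0 = -5)
R(X) = -2*X/5 (R(X) = -(X + X)/5 = -2*X/5)
O - 142*R(4) = -5 - (-284)*4/5 = -5 - 142*(-8/5) = -5 + 1136/5 = 1111/5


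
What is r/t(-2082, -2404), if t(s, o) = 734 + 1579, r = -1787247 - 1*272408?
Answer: -2059655/2313 ≈ -890.47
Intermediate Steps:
r = -2059655 (r = -1787247 - 272408 = -2059655)
t(s, o) = 2313
r/t(-2082, -2404) = -2059655/2313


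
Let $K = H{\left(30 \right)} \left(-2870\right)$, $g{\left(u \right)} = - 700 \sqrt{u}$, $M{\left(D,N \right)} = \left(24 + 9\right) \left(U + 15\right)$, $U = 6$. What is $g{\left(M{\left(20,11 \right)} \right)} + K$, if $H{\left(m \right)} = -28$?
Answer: $80360 - 2100 \sqrt{77} \approx 61933.0$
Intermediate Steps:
$M{\left(D,N \right)} = 693$ ($M{\left(D,N \right)} = \left(24 + 9\right) \left(6 + 15\right) = 33 \cdot 21 = 693$)
$K = 80360$ ($K = \left(-28\right) \left(-2870\right) = 80360$)
$g{\left(M{\left(20,11 \right)} \right)} + K = - 700 \sqrt{693} + 80360 = - 700 \cdot 3 \sqrt{77} + 80360 = - 2100 \sqrt{77} + 80360 = 80360 - 2100 \sqrt{77}$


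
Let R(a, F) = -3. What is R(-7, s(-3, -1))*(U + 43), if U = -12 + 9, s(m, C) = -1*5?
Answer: -120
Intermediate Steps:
s(m, C) = -5
U = -3
R(-7, s(-3, -1))*(U + 43) = -3*(-3 + 43) = -3*40 = -120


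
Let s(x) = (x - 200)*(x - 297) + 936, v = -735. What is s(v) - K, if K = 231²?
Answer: 912495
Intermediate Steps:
s(x) = 936 + (-297 + x)*(-200 + x) (s(x) = (-200 + x)*(-297 + x) + 936 = (-297 + x)*(-200 + x) + 936 = 936 + (-297 + x)*(-200 + x))
K = 53361
s(v) - K = (60336 + (-735)² - 497*(-735)) - 1*53361 = (60336 + 540225 + 365295) - 53361 = 965856 - 53361 = 912495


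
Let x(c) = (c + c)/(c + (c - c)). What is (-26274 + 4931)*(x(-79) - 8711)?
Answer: 185876187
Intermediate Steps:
x(c) = 2 (x(c) = (2*c)/(c + 0) = (2*c)/c = 2)
(-26274 + 4931)*(x(-79) - 8711) = (-26274 + 4931)*(2 - 8711) = -21343*(-8709) = 185876187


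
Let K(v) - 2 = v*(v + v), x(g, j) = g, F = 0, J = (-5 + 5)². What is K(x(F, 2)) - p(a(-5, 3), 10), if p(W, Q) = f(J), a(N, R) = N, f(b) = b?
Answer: 2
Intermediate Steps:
J = 0 (J = 0² = 0)
p(W, Q) = 0
K(v) = 2 + 2*v² (K(v) = 2 + v*(v + v) = 2 + v*(2*v) = 2 + 2*v²)
K(x(F, 2)) - p(a(-5, 3), 10) = (2 + 2*0²) - 1*0 = (2 + 2*0) + 0 = (2 + 0) + 0 = 2 + 0 = 2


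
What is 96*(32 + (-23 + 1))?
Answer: 960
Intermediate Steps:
96*(32 + (-23 + 1)) = 96*(32 - 22) = 96*10 = 960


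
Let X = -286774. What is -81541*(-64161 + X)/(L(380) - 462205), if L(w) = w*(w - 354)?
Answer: -5723118167/90465 ≈ -63263.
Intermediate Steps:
L(w) = w*(-354 + w)
-81541*(-64161 + X)/(L(380) - 462205) = -81541*(-64161 - 286774)/(380*(-354 + 380) - 462205) = -81541*(-350935/(380*26 - 462205)) = -81541*(-350935/(9880 - 462205)) = -81541/((-452325*(-1/350935))) = -81541/90465/70187 = -81541*70187/90465 = -5723118167/90465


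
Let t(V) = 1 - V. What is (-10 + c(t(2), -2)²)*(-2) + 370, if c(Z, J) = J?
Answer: 382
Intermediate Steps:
(-10 + c(t(2), -2)²)*(-2) + 370 = (-10 + (-2)²)*(-2) + 370 = (-10 + 4)*(-2) + 370 = -6*(-2) + 370 = 12 + 370 = 382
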